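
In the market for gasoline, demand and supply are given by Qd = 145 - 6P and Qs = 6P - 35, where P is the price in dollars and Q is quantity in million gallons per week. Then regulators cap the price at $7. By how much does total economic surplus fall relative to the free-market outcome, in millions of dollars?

Equilibrium: 145 - 6P = 6P - 35, so 180 = 12P and P* = 15, Q* = 55.
Since 7 < 15, the ceiling is binding.
At P = 7: Qd = 145 - 6·7 = 103 and Qs = 6·7 - 35 = 7.
Quantity traded falls to 7. At Q = 7 the demand price is (145 - 7)/6 = 23 and the supply price is (35 + 7)/6 = 7.
Deadweight loss = ½ · (23 - 7) · (55 - 7) = ½ · 16 · 48 = 384.

384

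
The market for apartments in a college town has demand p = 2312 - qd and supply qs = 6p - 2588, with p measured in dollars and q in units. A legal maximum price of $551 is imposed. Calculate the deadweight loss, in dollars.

Rearranging demand gives qd = 2312 - p. Equilibrium: 2312 - p = 6p - 2588, so 4900 = 7p and p* = 700, q* = 1612.
The ceiling of 551 is below the equilibrium price 700, so it binds.
At p = 551: qd = 2312 - 551 = 1761 and qs = 6·551 - 2588 = 718.
Quantity traded falls to 718. At q = 718 the demand price is 2312 - 718 = 1594 and the supply price is (2588 + 718)/6 = 551.
Deadweight loss = ½ · (1594 - 551) · (1612 - 718) = ½ · 1043 · 894 = 466221.

466221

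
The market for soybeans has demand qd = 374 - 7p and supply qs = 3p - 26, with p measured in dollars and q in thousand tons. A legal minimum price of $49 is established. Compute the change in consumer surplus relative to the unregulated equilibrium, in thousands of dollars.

-562.5

In a free market, 374 - 7p = 3p - 26 gives the equilibrium p* = 40, q* = 94.
The floor of 49 is above the equilibrium price 40, so it binds.
At p = 49: qd = 374 - 7·49 = 31 and qs = 3·49 - 26 = 121.
Consumer surplus without the control is ½ · (374/7 - 40) · 94 = 4418/7.
With the floor, consumers buy 31 units at 49, so CS = ½ · (374/7 - 49) · 31 = 961/14.
Change in consumer surplus = 961/14 - 4418/7 = -562.5.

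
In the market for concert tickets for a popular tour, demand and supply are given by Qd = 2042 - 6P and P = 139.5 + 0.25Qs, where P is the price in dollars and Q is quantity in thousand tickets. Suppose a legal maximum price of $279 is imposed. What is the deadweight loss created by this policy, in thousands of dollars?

Rearranging supply gives Qs = 4P - 558. Setting quantity demanded equal to quantity supplied, 2042 - 6P = 4P - 558, gives P* = 260 and Q* = 482.
The ceiling of 279 is above the equilibrium price 260, so it is not binding; the market clears at P* = 260, Q* = 482.
Since the control does not bind, no trades are prevented and deadweight loss is zero.

0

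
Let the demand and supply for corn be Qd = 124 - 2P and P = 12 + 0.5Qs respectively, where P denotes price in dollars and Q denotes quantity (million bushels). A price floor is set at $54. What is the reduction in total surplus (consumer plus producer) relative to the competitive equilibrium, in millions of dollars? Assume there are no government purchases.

Rearranging supply gives Qs = 2P - 24. Without the control the market clears where 124 - 2P = 2P - 24, i.e. P* = 37 and Q* = 50.
Because the floor (54) lies above the market-clearing price, it is binding.
At P = 54: Qd = 124 - 2·54 = 16 and Qs = 2·54 - 24 = 84.
Quantity traded falls to 16. At Q = 16 the demand price is (124 - 16)/2 = 54 and the supply price is (24 + 16)/2 = 20.
Deadweight loss = ½ · (54 - 20) · (50 - 16) = ½ · 34 · 34 = 578.

578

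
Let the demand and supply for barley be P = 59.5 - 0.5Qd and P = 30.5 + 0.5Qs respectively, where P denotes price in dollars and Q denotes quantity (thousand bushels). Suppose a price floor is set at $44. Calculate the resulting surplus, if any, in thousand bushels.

Rearranging demand gives Qd = 119 - 2P; rearranging supply gives Qs = 2P - 61. Equilibrium: 119 - 2P = 2P - 61, so 180 = 4P and P* = 45, Q* = 29.
Since 44 is below P* = 45, the floor does not bind and the free-market outcome prevails.
Since the control does not bind, there is no surplus.

0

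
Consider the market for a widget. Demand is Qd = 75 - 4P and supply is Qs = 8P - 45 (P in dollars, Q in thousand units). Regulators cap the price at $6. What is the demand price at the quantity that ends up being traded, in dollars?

Setting quantity demanded equal to quantity supplied, 75 - 4P = 8P - 45, gives P* = 10 and Q* = 35.
Because the ceiling (6) lies below the market-clearing price, it is binding.
At P = 6: Qd = 75 - 4·6 = 51 and Qs = 8·6 - 45 = 3.
Only 3 units reach the market. On the demand curve, the marginal buyer's willingness to pay at Q = 3 is (75 - 3)/4 = 18.

18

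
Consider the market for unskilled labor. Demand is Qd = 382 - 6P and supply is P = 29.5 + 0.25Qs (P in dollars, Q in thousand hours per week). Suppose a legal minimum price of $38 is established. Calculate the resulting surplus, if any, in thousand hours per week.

0

Rearranging supply gives Qs = 4P - 118. Without the control the market clears where 382 - 6P = 4P - 118, i.e. P* = 50 and Q* = 82.
Since 38 is below P* = 50, the floor does not bind and the free-market outcome prevails.
Since the control does not bind, there is no surplus.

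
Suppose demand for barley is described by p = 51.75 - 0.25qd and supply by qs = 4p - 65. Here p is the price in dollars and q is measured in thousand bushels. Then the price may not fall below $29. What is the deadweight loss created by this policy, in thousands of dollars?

Rearranging demand gives qd = 207 - 4p. Without the control the market clears where 207 - 4p = 4p - 65, i.e. p* = 34 and q* = 71.
Since 29 is below p* = 34, the floor does not bind and the free-market outcome prevails.
Since the control does not bind, no trades are prevented and deadweight loss is zero.

0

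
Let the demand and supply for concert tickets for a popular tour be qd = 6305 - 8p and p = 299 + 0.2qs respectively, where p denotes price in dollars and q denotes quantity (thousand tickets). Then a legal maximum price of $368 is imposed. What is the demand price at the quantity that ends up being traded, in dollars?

Rearranging supply gives qs = 5p - 1495. Without the control the market clears where 6305 - 8p = 5p - 1495, i.e. p* = 600 and q* = 1505.
Because the ceiling (368) lies below the market-clearing price, it is binding.
At p = 368: qd = 6305 - 8·368 = 3361 and qs = 5·368 - 1495 = 345.
Only 345 units reach the market. On the demand curve, the marginal buyer's willingness to pay at q = 345 is (6305 - 345)/8 = 745.

745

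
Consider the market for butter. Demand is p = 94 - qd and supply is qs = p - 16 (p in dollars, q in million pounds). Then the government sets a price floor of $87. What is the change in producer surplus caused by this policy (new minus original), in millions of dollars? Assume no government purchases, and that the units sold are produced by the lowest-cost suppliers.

-288

Rearranging demand gives qd = 94 - p. In a free market, 94 - p = p - 16 gives the equilibrium p* = 55, q* = 39.
The floor of 87 is above the equilibrium price 55, so it binds.
At p = 87: qd = 94 - 87 = 7 and qs = 87 - 16 = 71.
Producer surplus without the control is ½ · (55 - 16) · 39 = 760.5.
With the floor, 7 units are sold at 87. The supply price at q = 7 is 23, so PS = ½ · [(87 - 16) + (87 - 23)] · 7 = 472.5.
Change in producer surplus = 472.5 - 760.5 = -288.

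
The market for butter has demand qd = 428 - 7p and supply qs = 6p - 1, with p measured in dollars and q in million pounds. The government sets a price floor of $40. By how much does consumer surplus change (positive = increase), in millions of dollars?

Equilibrium: 428 - 7p = 6p - 1, so 429 = 13p and p* = 33, q* = 197.
Since 40 > 33, the floor is binding.
At p = 40: qd = 428 - 7·40 = 148 and qs = 6·40 - 1 = 239.
Consumer surplus without the control is ½ · (428/7 - 33) · 197 = 38809/14.
With the floor, consumers buy 148 units at 40, so CS = ½ · (428/7 - 40) · 148 = 10952/7.
Change in consumer surplus = 10952/7 - 38809/14 = -1207.5.

-1207.5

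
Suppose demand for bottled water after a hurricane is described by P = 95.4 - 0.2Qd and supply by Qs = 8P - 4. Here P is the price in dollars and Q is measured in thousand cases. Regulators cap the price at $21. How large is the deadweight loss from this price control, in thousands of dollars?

2662.4

Rearranging demand gives Qd = 477 - 5P. In a free market, 477 - 5P = 8P - 4 gives the equilibrium P* = 37, Q* = 292.
The ceiling of 21 is below the equilibrium price 37, so it binds.
At P = 21: Qd = 477 - 5·21 = 372 and Qs = 8·21 - 4 = 164.
Quantity traded falls to 164. At Q = 164 the demand price is (477 - 164)/5 = 62.6 and the supply price is (4 + 164)/8 = 21.
Deadweight loss = ½ · (62.6 - 21) · (292 - 164) = ½ · 41.6 · 128 = 2662.4.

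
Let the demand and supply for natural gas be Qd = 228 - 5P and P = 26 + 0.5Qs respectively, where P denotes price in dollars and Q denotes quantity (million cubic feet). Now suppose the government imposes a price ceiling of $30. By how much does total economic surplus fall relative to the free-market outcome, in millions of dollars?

140

Rearranging supply gives Qs = 2P - 52. Setting quantity demanded equal to quantity supplied, 228 - 5P = 2P - 52, gives P* = 40 and Q* = 28.
The ceiling of 30 is below the equilibrium price 40, so it binds.
At P = 30: Qd = 228 - 5·30 = 78 and Qs = 2·30 - 52 = 8.
Quantity traded falls to 8. At Q = 8 the demand price is (228 - 8)/5 = 44 and the supply price is (52 + 8)/2 = 30.
Deadweight loss = ½ · (44 - 30) · (28 - 8) = ½ · 14 · 20 = 140.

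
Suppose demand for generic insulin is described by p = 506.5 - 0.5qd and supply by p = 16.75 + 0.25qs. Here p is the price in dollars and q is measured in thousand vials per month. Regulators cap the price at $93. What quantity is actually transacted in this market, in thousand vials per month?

305

Rearranging demand gives qd = 1013 - 2p; rearranging supply gives qs = 4p - 67. In a free market, 1013 - 2p = 4p - 67 gives the equilibrium p* = 180, q* = 653.
Because the ceiling (93) lies below the market-clearing price, it is binding.
At p = 93: qd = 1013 - 2·93 = 827 and qs = 4·93 - 67 = 305.
The quantity actually transacted is the short side, supply: 305.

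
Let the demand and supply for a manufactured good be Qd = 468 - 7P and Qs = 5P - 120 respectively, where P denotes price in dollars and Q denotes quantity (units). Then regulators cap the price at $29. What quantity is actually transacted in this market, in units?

25

In a free market, 468 - 7P = 5P - 120 gives the equilibrium P* = 49, Q* = 125.
Because the ceiling (29) lies below the market-clearing price, it is binding.
At P = 29: Qd = 468 - 7·29 = 265 and Qs = 5·29 - 120 = 25.
The quantity actually transacted is the short side, supply: 25.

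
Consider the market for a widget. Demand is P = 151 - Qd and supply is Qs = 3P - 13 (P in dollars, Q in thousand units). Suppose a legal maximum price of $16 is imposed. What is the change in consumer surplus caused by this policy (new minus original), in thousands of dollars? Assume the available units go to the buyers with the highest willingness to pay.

Rearranging demand gives Qd = 151 - P. In a free market, 151 - P = 3P - 13 gives the equilibrium P* = 41, Q* = 110.
Since 16 < 41, the ceiling is binding.
At P = 16: Qd = 151 - 16 = 135 and Qs = 3·16 - 13 = 35.
Consumer surplus without the control is ½ · (151 - 41) · 110 = 6050.
With the ceiling, 35 units are sold at 16 (assume they go to the highest-value buyers). The demand price at Q = 35 is 116, so CS = ½ · [(151 - 16) + (116 - 16)] · 35 = 4112.5.
Change in consumer surplus = 4112.5 - 6050 = -1937.5.

-1937.5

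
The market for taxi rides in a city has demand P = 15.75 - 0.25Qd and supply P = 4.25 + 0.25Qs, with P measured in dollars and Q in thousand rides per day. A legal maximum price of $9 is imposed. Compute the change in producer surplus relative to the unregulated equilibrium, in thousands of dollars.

-21

Rearranging demand gives Qd = 63 - 4P; rearranging supply gives Qs = 4P - 17. Equilibrium: 63 - 4P = 4P - 17, so 80 = 8P and P* = 10, Q* = 23.
Since 9 < 10, the ceiling is binding.
At P = 9: Qd = 63 - 4·9 = 27 and Qs = 4·9 - 17 = 19.
Producer surplus without the control is ½ · (10 - 4.25) · 23 = 66.125.
With the ceiling, producers sell 19 units at 9, so PS = ½ · (9 - 4.25) · 19 = 45.125.
Change in producer surplus = 45.125 - 66.125 = -21.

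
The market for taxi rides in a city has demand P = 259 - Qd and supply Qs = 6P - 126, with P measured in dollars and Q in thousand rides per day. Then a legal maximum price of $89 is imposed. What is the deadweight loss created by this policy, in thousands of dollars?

Rearranging demand gives Qd = 259 - P. Without the control the market clears where 259 - P = 6P - 126, i.e. P* = 55 and Q* = 204.
The ceiling of 89 is above the equilibrium price 55, so it is not binding; the market clears at P* = 55, Q* = 204.
Since the control does not bind, no trades are prevented and deadweight loss is zero.

0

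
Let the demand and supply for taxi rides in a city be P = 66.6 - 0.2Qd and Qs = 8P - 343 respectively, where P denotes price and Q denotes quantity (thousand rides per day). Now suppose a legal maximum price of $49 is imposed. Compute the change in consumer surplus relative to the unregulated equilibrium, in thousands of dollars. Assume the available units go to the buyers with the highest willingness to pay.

Rearranging demand gives Qd = 333 - 5P. Setting quantity demanded equal to quantity supplied, 333 - 5P = 8P - 343, gives P* = 52 and Q* = 73.
Because the ceiling (49) lies below the market-clearing price, it is binding.
At P = 49: Qd = 333 - 5·49 = 88 and Qs = 8·49 - 343 = 49.
Consumer surplus without the control is ½ · (66.6 - 52) · 73 = 532.9.
With the ceiling, 49 units are sold at 49 (assume they go to the highest-value buyers). The demand price at Q = 49 is 56.8, so CS = ½ · [(66.6 - 49) + (56.8 - 49)] · 49 = 622.3.
Change in consumer surplus = 622.3 - 532.9 = 89.4.

89.4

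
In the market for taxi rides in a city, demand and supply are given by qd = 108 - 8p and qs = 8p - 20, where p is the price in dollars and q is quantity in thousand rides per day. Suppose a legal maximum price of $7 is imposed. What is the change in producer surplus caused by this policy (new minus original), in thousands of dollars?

Without the control the market clears where 108 - 8p = 8p - 20, i.e. p* = 8 and q* = 44.
Since 7 < 8, the ceiling is binding.
At p = 7: qd = 108 - 8·7 = 52 and qs = 8·7 - 20 = 36.
Producer surplus without the control is ½ · (8 - 2.5) · 44 = 121.
With the ceiling, producers sell 36 units at 7, so PS = ½ · (7 - 2.5) · 36 = 81.
Change in producer surplus = 81 - 121 = -40.

-40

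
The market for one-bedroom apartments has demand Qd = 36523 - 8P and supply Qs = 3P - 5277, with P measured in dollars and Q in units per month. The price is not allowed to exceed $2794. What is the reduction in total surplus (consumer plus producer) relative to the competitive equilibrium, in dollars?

Setting quantity demanded equal to quantity supplied, 36523 - 8P = 3P - 5277, gives P* = 3800 and Q* = 6123.
The ceiling of 2794 is below the equilibrium price 3800, so it binds.
At P = 2794: Qd = 36523 - 8·2794 = 14171 and Qs = 3·2794 - 5277 = 3105.
Quantity traded falls to 3105. At Q = 3105 the demand price is (36523 - 3105)/8 = 4177.25 and the supply price is (5277 + 3105)/3 = 2794.
Deadweight loss = ½ · (4177.25 - 2794) · (6123 - 3105) = ½ · 1383.25 · 3018 = 2087324.25.

2087324.25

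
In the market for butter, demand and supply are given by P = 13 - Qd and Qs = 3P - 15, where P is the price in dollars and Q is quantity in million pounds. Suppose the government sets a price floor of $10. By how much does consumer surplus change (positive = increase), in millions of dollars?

-13.5

Rearranging demand gives Qd = 13 - P. In a free market, 13 - P = 3P - 15 gives the equilibrium P* = 7, Q* = 6.
The floor of 10 is above the equilibrium price 7, so it binds.
At P = 10: Qd = 13 - 10 = 3 and Qs = 3·10 - 15 = 15.
Consumer surplus without the control is ½ · (13 - 7) · 6 = 18.
With the floor, consumers buy 3 units at 10, so CS = ½ · (13 - 10) · 3 = 4.5.
Change in consumer surplus = 4.5 - 18 = -13.5.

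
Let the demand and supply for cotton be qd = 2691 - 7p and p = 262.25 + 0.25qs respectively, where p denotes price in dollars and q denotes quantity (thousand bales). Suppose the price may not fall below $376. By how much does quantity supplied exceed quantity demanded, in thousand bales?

Rearranging supply gives qs = 4p - 1049. In a free market, 2691 - 7p = 4p - 1049 gives the equilibrium p* = 340, q* = 311.
Since 376 > 340, the floor is binding.
At p = 376: qd = 2691 - 7·376 = 59 and qs = 4·376 - 1049 = 455.
Surplus = qs - qd = 455 - 59 = 396.

396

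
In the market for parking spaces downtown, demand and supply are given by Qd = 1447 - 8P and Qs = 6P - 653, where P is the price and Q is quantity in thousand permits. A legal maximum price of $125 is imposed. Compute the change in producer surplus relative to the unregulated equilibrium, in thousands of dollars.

-4300

In a free market, 1447 - 8P = 6P - 653 gives the equilibrium P* = 150, Q* = 247.
Because the ceiling (125) lies below the market-clearing price, it is binding.
At P = 125: Qd = 1447 - 8·125 = 447 and Qs = 6·125 - 653 = 97.
Producer surplus without the control is ½ · (150 - 653/6) · 247 = 61009/12.
With the ceiling, producers sell 97 units at 125, so PS = ½ · (125 - 653/6) · 97 = 9409/12.
Change in producer surplus = 9409/12 - 61009/12 = -4300.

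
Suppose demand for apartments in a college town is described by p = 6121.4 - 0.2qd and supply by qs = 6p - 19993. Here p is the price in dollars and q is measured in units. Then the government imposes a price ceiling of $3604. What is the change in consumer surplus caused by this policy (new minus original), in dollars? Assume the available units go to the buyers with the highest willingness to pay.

Rearranging demand gives qd = 30607 - 5p. Setting quantity demanded equal to quantity supplied, 30607 - 5p = 6p - 19993, gives p* = 4600 and q* = 7607.
Since 3604 < 4600, the ceiling is binding.
At p = 3604: qd = 30607 - 5·3604 = 12587 and qs = 6·3604 - 19993 = 1631.
Consumer surplus without the control is ½ · (6121.4 - 4600) · 7607 = 5786644.9.
With the ceiling, 1631 units are sold at 3604 (assume they go to the highest-value buyers). The demand price at q = 1631 is 5795.2, so CS = ½ · [(6121.4 - 3604) + (5795.2 - 3604)] · 1631 = 3839863.3.
Change in consumer surplus = 3839863.3 - 5786644.9 = -1946781.6.

-1946781.6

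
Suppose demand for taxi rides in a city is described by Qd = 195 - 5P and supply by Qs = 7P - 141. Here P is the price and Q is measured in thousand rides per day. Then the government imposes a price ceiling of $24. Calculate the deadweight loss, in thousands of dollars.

Setting quantity demanded equal to quantity supplied, 195 - 5P = 7P - 141, gives P* = 28 and Q* = 55.
Because the ceiling (24) lies below the market-clearing price, it is binding.
At P = 24: Qd = 195 - 5·24 = 75 and Qs = 7·24 - 141 = 27.
Quantity traded falls to 27. At Q = 27 the demand price is (195 - 27)/5 = 33.6 and the supply price is (141 + 27)/7 = 24.
Deadweight loss = ½ · (33.6 - 24) · (55 - 27) = ½ · 9.6 · 28 = 134.4.

134.4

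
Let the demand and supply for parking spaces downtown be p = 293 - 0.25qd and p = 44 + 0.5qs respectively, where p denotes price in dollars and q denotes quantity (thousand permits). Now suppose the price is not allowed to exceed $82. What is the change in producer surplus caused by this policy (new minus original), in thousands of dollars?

-26112

Rearranging demand gives qd = 1172 - 4p; rearranging supply gives qs = 2p - 88. In a free market, 1172 - 4p = 2p - 88 gives the equilibrium p* = 210, q* = 332.
Because the ceiling (82) lies below the market-clearing price, it is binding.
At p = 82: qd = 1172 - 4·82 = 844 and qs = 2·82 - 88 = 76.
Producer surplus without the control is ½ · (210 - 44) · 332 = 27556.
With the ceiling, producers sell 76 units at 82, so PS = ½ · (82 - 44) · 76 = 1444.
Change in producer surplus = 1444 - 27556 = -26112.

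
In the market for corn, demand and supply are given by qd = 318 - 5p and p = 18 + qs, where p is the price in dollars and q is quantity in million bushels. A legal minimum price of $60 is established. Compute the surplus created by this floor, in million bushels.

Rearranging supply gives qs = p - 18. Equilibrium: 318 - 5p = p - 18, so 336 = 6p and p* = 56, q* = 38.
Because the floor (60) lies above the market-clearing price, it is binding.
At p = 60: qd = 318 - 5·60 = 18 and qs = 60 - 18 = 42.
Surplus = qs - qd = 42 - 18 = 24.

24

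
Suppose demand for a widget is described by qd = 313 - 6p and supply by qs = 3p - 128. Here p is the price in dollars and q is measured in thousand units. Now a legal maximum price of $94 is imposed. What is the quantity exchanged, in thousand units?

19

Without the control the market clears where 313 - 6p = 3p - 128, i.e. p* = 49 and q* = 19.
Since 94 is above p* = 49, the ceiling does not bind and the free-market outcome prevails.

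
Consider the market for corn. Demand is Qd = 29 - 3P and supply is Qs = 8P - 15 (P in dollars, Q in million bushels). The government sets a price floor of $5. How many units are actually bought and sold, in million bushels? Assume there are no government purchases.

Without the control the market clears where 29 - 3P = 8P - 15, i.e. P* = 4 and Q* = 17.
Since 5 > 4, the floor is binding.
At P = 5: Qd = 29 - 3·5 = 14 and Qs = 8·5 - 15 = 25.
The quantity actually transacted is the short side, demand: 14.

14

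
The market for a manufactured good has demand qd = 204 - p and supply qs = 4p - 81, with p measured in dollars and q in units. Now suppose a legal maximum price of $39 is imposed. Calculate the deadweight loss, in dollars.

Equilibrium: 204 - p = 4p - 81, so 285 = 5p and p* = 57, q* = 147.
The ceiling of 39 is below the equilibrium price 57, so it binds.
At p = 39: qd = 204 - 39 = 165 and qs = 4·39 - 81 = 75.
Quantity traded falls to 75. At q = 75 the demand price is 204 - 75 = 129 and the supply price is (81 + 75)/4 = 39.
Deadweight loss = ½ · (129 - 39) · (147 - 75) = ½ · 90 · 72 = 3240.

3240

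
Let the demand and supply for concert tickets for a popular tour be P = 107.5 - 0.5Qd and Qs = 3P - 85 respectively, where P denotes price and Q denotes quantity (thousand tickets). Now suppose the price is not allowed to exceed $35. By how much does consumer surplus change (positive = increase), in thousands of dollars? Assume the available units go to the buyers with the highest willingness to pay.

Rearranging demand gives Qd = 215 - 2P. Equilibrium: 215 - 2P = 3P - 85, so 300 = 5P and P* = 60, Q* = 95.
The ceiling of 35 is below the equilibrium price 60, so it binds.
At P = 35: Qd = 215 - 2·35 = 145 and Qs = 3·35 - 85 = 20.
Consumer surplus without the control is ½ · (107.5 - 60) · 95 = 2256.25.
With the ceiling, 20 units are sold at 35 (assume they go to the highest-value buyers). The demand price at Q = 20 is 97.5, so CS = ½ · [(107.5 - 35) + (97.5 - 35)] · 20 = 1350.
Change in consumer surplus = 1350 - 2256.25 = -906.25.

-906.25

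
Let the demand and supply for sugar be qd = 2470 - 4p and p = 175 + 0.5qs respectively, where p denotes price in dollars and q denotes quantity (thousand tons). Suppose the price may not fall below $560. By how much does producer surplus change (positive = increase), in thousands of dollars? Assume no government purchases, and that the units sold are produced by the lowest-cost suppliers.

Rearranging supply gives qs = 2p - 350. In a free market, 2470 - 4p = 2p - 350 gives the equilibrium p* = 470, q* = 590.
The floor of 560 is above the equilibrium price 470, so it binds.
At p = 560: qd = 2470 - 4·560 = 230 and qs = 2·560 - 350 = 770.
Producer surplus without the control is ½ · (470 - 175) · 590 = 87025.
With the floor, 230 units are sold at 560. The supply price at q = 230 is 290, so PS = ½ · [(560 - 175) + (560 - 290)] · 230 = 75325.
Change in producer surplus = 75325 - 87025 = -11700.

-11700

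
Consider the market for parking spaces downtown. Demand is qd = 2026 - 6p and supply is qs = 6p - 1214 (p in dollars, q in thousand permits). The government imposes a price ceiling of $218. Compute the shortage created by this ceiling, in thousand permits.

Without the control the market clears where 2026 - 6p = 6p - 1214, i.e. p* = 270 and q* = 406.
Because the ceiling (218) lies below the market-clearing price, it is binding.
At p = 218: qd = 2026 - 6·218 = 718 and qs = 6·218 - 1214 = 94.
Shortage = qd - qs = 718 - 94 = 624.

624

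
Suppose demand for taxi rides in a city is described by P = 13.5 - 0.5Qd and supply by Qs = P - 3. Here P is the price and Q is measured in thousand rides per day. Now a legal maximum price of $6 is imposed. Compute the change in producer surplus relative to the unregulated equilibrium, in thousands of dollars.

Rearranging demand gives Qd = 27 - 2P. Without the control the market clears where 27 - 2P = P - 3, i.e. P* = 10 and Q* = 7.
Because the ceiling (6) lies below the market-clearing price, it is binding.
At P = 6: Qd = 27 - 2·6 = 15 and Qs = 6 - 3 = 3.
Producer surplus without the control is ½ · (10 - 3) · 7 = 24.5.
With the ceiling, producers sell 3 units at 6, so PS = ½ · (6 - 3) · 3 = 4.5.
Change in producer surplus = 4.5 - 24.5 = -20.

-20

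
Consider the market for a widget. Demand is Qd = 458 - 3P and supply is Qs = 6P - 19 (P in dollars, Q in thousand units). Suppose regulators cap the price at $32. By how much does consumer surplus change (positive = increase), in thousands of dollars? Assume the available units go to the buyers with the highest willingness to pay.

Setting quantity demanded equal to quantity supplied, 458 - 3P = 6P - 19, gives P* = 53 and Q* = 299.
The ceiling of 32 is below the equilibrium price 53, so it binds.
At P = 32: Qd = 458 - 3·32 = 362 and Qs = 6·32 - 19 = 173.
Consumer surplus without the control is ½ · (458/3 - 53) · 299 = 89401/6.
With the ceiling, 173 units are sold at 32 (assume they go to the highest-value buyers). The demand price at Q = 173 is 95, so CS = ½ · [(458/3 - 32) + (95 - 32)] · 173 = 95323/6.
Change in consumer surplus = 95323/6 - 89401/6 = 987.

987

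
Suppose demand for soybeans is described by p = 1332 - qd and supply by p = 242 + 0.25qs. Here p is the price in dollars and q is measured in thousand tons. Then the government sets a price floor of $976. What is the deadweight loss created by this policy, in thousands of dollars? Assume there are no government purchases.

166410

Rearranging demand gives qd = 1332 - p; rearranging supply gives qs = 4p - 968. Equilibrium: 1332 - p = 4p - 968, so 2300 = 5p and p* = 460, q* = 872.
Since 976 > 460, the floor is binding.
At p = 976: qd = 1332 - 976 = 356 and qs = 4·976 - 968 = 2936.
Quantity traded falls to 356. At q = 356 the demand price is 1332 - 356 = 976 and the supply price is (968 + 356)/4 = 331.
Deadweight loss = ½ · (976 - 331) · (872 - 356) = ½ · 645 · 516 = 166410.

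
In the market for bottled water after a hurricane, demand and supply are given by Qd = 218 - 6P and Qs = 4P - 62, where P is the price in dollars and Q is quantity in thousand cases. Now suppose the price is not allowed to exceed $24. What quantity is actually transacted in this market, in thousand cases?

34

Without the control the market clears where 218 - 6P = 4P - 62, i.e. P* = 28 and Q* = 50.
Because the ceiling (24) lies below the market-clearing price, it is binding.
At P = 24: Qd = 218 - 6·24 = 74 and Qs = 4·24 - 62 = 34.
The quantity actually transacted is the short side, supply: 34.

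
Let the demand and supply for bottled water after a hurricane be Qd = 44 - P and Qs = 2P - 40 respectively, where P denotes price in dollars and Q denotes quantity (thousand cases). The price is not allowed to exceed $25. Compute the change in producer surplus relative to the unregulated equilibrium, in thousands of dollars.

Without the control the market clears where 44 - P = 2P - 40, i.e. P* = 28 and Q* = 16.
Because the ceiling (25) lies below the market-clearing price, it is binding.
At P = 25: Qd = 44 - 25 = 19 and Qs = 2·25 - 40 = 10.
Producer surplus without the control is ½ · (28 - 20) · 16 = 64.
With the ceiling, producers sell 10 units at 25, so PS = ½ · (25 - 20) · 10 = 25.
Change in producer surplus = 25 - 64 = -39.

-39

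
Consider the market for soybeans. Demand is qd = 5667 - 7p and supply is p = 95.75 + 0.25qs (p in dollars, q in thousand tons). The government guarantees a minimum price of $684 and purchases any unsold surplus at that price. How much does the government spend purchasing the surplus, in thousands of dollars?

Rearranging supply gives qs = 4p - 383. Equilibrium: 5667 - 7p = 4p - 383, so 6050 = 11p and p* = 550, q* = 1817.
Because the floor (684) lies above the market-clearing price, it is binding.
At p = 684: qd = 5667 - 7·684 = 879 and qs = 4·684 - 383 = 2353.
Surplus = qs - qd = 1474.
Government expenditure = surplus × support price = 1474 × 684 = 1008216.

1008216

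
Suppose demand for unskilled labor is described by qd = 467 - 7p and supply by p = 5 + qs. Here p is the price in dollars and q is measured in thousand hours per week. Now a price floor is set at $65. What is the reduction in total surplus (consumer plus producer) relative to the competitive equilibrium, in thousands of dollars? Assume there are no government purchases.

Rearranging supply gives qs = p - 5. Without the control the market clears where 467 - 7p = p - 5, i.e. p* = 59 and q* = 54.
The floor of 65 is above the equilibrium price 59, so it binds.
At p = 65: qd = 467 - 7·65 = 12 and qs = 65 - 5 = 60.
Quantity traded falls to 12. At q = 12 the demand price is (467 - 12)/7 = 65 and the supply price is 5 + 12 = 17.
Deadweight loss = ½ · (65 - 17) · (54 - 12) = ½ · 48 · 42 = 1008.

1008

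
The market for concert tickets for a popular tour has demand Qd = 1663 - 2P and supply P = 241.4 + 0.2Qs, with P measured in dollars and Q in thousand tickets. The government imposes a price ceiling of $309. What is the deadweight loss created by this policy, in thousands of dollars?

89258.75

Rearranging supply gives Qs = 5P - 1207. Without the control the market clears where 1663 - 2P = 5P - 1207, i.e. P* = 410 and Q* = 843.
Since 309 < 410, the ceiling is binding.
At P = 309: Qd = 1663 - 2·309 = 1045 and Qs = 5·309 - 1207 = 338.
Quantity traded falls to 338. At Q = 338 the demand price is (1663 - 338)/2 = 662.5 and the supply price is (1207 + 338)/5 = 309.
Deadweight loss = ½ · (662.5 - 309) · (843 - 338) = ½ · 353.5 · 505 = 89258.75.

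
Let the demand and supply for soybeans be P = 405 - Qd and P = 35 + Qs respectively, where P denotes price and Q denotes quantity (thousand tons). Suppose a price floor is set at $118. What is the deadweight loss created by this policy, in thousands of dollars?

0

Rearranging demand gives Qd = 405 - P; rearranging supply gives Qs = P - 35. Equilibrium: 405 - P = P - 35, so 440 = 2P and P* = 220, Q* = 185.
Since 118 is below P* = 220, the floor does not bind and the free-market outcome prevails.
Since the control does not bind, no trades are prevented and deadweight loss is zero.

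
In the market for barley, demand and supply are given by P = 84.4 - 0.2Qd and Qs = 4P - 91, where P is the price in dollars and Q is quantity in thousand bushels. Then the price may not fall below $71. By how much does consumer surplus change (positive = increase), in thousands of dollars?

Rearranging demand gives Qd = 422 - 5P. Without the control the market clears where 422 - 5P = 4P - 91, i.e. P* = 57 and Q* = 137.
Since 71 > 57, the floor is binding.
At P = 71: Qd = 422 - 5·71 = 67 and Qs = 4·71 - 91 = 193.
Consumer surplus without the control is ½ · (84.4 - 57) · 137 = 1876.9.
With the floor, consumers buy 67 units at 71, so CS = ½ · (84.4 - 71) · 67 = 448.9.
Change in consumer surplus = 448.9 - 1876.9 = -1428.

-1428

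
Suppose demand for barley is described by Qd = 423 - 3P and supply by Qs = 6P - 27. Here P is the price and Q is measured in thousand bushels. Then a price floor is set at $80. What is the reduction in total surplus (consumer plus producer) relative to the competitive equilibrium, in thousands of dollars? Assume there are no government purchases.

Setting quantity demanded equal to quantity supplied, 423 - 3P = 6P - 27, gives P* = 50 and Q* = 273.
The floor of 80 is above the equilibrium price 50, so it binds.
At P = 80: Qd = 423 - 3·80 = 183 and Qs = 6·80 - 27 = 453.
Quantity traded falls to 183. At Q = 183 the demand price is (423 - 183)/3 = 80 and the supply price is (27 + 183)/6 = 35.
Deadweight loss = ½ · (80 - 35) · (273 - 183) = ½ · 45 · 90 = 2025.

2025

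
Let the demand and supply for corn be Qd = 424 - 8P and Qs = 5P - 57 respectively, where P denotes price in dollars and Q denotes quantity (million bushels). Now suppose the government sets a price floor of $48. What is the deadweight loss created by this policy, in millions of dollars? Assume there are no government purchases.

Setting quantity demanded equal to quantity supplied, 424 - 8P = 5P - 57, gives P* = 37 and Q* = 128.
The floor of 48 is above the equilibrium price 37, so it binds.
At P = 48: Qd = 424 - 8·48 = 40 and Qs = 5·48 - 57 = 183.
Quantity traded falls to 40. At Q = 40 the demand price is (424 - 40)/8 = 48 and the supply price is (57 + 40)/5 = 19.4.
Deadweight loss = ½ · (48 - 19.4) · (128 - 40) = ½ · 28.6 · 88 = 1258.4.

1258.4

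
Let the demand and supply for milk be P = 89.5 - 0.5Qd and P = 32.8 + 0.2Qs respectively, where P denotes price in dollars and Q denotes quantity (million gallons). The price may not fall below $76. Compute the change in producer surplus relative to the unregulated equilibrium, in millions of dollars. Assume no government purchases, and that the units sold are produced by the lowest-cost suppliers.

Rearranging demand gives Qd = 179 - 2P; rearranging supply gives Qs = 5P - 164. Setting quantity demanded equal to quantity supplied, 179 - 2P = 5P - 164, gives P* = 49 and Q* = 81.
The floor of 76 is above the equilibrium price 49, so it binds.
At P = 76: Qd = 179 - 2·76 = 27 and Qs = 5·76 - 164 = 216.
Producer surplus without the control is ½ · (49 - 32.8) · 81 = 656.1.
With the floor, 27 units are sold at 76. The supply price at Q = 27 is 38.2, so PS = ½ · [(76 - 32.8) + (76 - 38.2)] · 27 = 1093.5.
Change in producer surplus = 1093.5 - 656.1 = 437.4.

437.4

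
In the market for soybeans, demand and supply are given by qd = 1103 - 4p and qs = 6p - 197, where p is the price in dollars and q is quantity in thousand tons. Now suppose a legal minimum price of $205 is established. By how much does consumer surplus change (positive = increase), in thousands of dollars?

-32475

In a free market, 1103 - 4p = 6p - 197 gives the equilibrium p* = 130, q* = 583.
The floor of 205 is above the equilibrium price 130, so it binds.
At p = 205: qd = 1103 - 4·205 = 283 and qs = 6·205 - 197 = 1033.
Consumer surplus without the control is ½ · (275.75 - 130) · 583 = 42486.125.
With the floor, consumers buy 283 units at 205, so CS = ½ · (275.75 - 205) · 283 = 10011.125.
Change in consumer surplus = 10011.125 - 42486.125 = -32475.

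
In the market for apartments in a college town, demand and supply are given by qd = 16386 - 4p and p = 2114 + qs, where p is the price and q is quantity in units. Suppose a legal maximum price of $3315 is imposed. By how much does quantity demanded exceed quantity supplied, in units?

Rearranging supply gives qs = p - 2114. Without the control the market clears where 16386 - 4p = p - 2114, i.e. p* = 3700 and q* = 1586.
The ceiling of 3315 is below the equilibrium price 3700, so it binds.
At p = 3315: qd = 16386 - 4·3315 = 3126 and qs = 3315 - 2114 = 1201.
Shortage = qd - qs = 3126 - 1201 = 1925.

1925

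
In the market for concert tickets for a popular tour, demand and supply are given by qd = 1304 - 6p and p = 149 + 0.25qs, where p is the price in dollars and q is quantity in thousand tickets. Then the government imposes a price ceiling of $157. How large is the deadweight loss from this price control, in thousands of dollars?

3630

Rearranging supply gives qs = 4p - 596. Without the control the market clears where 1304 - 6p = 4p - 596, i.e. p* = 190 and q* = 164.
Since 157 < 190, the ceiling is binding.
At p = 157: qd = 1304 - 6·157 = 362 and qs = 4·157 - 596 = 32.
Quantity traded falls to 32. At q = 32 the demand price is (1304 - 32)/6 = 212 and the supply price is (596 + 32)/4 = 157.
Deadweight loss = ½ · (212 - 157) · (164 - 32) = ½ · 55 · 132 = 3630.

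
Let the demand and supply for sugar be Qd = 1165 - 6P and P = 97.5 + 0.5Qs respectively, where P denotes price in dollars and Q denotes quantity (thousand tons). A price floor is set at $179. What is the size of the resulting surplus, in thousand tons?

72

Rearranging supply gives Qs = 2P - 195. Without the control the market clears where 1165 - 6P = 2P - 195, i.e. P* = 170 and Q* = 145.
Since 179 > 170, the floor is binding.
At P = 179: Qd = 1165 - 6·179 = 91 and Qs = 2·179 - 195 = 163.
Surplus = Qs - Qd = 163 - 91 = 72.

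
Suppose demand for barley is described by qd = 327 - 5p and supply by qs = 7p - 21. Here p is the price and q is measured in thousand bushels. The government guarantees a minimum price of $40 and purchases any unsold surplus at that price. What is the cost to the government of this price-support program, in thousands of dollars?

5280

Setting quantity demanded equal to quantity supplied, 327 - 5p = 7p - 21, gives p* = 29 and q* = 182.
The floor of 40 is above the equilibrium price 29, so it binds.
At p = 40: qd = 327 - 5·40 = 127 and qs = 7·40 - 21 = 259.
Surplus = qs - qd = 132.
Government expenditure = surplus × support price = 132 × 40 = 5280.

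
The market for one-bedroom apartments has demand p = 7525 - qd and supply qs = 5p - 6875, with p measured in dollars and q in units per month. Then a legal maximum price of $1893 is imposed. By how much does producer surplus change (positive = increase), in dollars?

Rearranging demand gives qd = 7525 - p. Without the control the market clears where 7525 - p = 5p - 6875, i.e. p* = 2400 and q* = 5125.
The ceiling of 1893 is below the equilibrium price 2400, so it binds.
At p = 1893: qd = 7525 - 1893 = 5632 and qs = 5·1893 - 6875 = 2590.
Producer surplus without the control is ½ · (2400 - 1375) · 5125 = 2626562.5.
With the ceiling, producers sell 2590 units at 1893, so PS = ½ · (1893 - 1375) · 2590 = 670810.
Change in producer surplus = 670810 - 2626562.5 = -1955752.5.

-1955752.5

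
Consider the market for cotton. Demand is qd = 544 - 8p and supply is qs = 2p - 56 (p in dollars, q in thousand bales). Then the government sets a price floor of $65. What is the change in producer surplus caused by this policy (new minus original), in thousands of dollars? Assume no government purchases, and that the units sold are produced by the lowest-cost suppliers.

In a free market, 544 - 8p = 2p - 56 gives the equilibrium p* = 60, q* = 64.
Because the floor (65) lies above the market-clearing price, it is binding.
At p = 65: qd = 544 - 8·65 = 24 and qs = 2·65 - 56 = 74.
Producer surplus without the control is ½ · (60 - 28) · 64 = 1024.
With the floor, 24 units are sold at 65. The supply price at q = 24 is 40, so PS = ½ · [(65 - 28) + (65 - 40)] · 24 = 744.
Change in producer surplus = 744 - 1024 = -280.

-280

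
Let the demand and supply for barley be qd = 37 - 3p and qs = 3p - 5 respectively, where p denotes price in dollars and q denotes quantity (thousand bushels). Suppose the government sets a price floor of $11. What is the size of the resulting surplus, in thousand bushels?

24

Without the control the market clears where 37 - 3p = 3p - 5, i.e. p* = 7 and q* = 16.
Because the floor (11) lies above the market-clearing price, it is binding.
At p = 11: qd = 37 - 3·11 = 4 and qs = 3·11 - 5 = 28.
Surplus = qs - qd = 28 - 4 = 24.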